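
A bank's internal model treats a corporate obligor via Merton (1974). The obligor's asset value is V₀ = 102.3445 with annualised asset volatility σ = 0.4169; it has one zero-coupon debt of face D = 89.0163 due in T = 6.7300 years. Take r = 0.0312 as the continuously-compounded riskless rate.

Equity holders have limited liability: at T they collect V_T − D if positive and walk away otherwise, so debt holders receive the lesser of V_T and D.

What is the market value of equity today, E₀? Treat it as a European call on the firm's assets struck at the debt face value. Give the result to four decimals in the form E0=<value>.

d₁ = [ln(V₀/D) + (r + σ²/2)T] / (σ√T)
   = [ln(102.3445/89.0163) + (0.0312 + 0.5·0.4169²)·6.7300] / (0.4169·√6.7300)
   = [0.139525 + 0.794832] / 1.081532 = 0.863920
d₂ = d₁ − σ√T = 0.863920 − 1.081532 = -0.217612
N(d₁) = 0.806184,  N(d₂) = 0.413866,  e^(−rT) = 0.810604
E₀ = V₀·N(d₁) − D·e^(−rT)·N(d₂)
   = 102.3445·0.806184 − 89.0163·0.810604·0.413866 = 52.645226

E0=52.6452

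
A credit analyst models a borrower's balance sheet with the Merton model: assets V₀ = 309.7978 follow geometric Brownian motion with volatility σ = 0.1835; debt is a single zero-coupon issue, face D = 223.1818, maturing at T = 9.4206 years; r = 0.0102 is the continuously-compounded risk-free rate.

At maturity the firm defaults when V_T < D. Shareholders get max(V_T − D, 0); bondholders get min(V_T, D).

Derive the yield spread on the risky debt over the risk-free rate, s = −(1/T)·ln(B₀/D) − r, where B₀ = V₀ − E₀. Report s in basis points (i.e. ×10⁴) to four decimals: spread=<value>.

d₁ = [ln(V₀/D) + (r + σ²/2)T] / (σ√T)
   = [ln(309.7978/223.1818) + (0.0102 + 0.5·0.1835²)·9.4206] / (0.1835·√9.4206)
   = [0.327933 + 0.254697] / 0.563216 = 1.034468
d₂ = d₁ − σ√T = 1.034468 − 0.563216 = 0.471252
N(d₁) = 0.849541,  N(d₂) = 0.681270,  e^(−rT) = 0.908382
E₀ = V₀·N(d₁) − D·e^(−rT)·N(d₂)
   = 309.7978·0.849541 − 223.1818·0.908382·0.681270 = 125.069296
B₀ = V₀ − E₀ = 309.7978 − 125.069296 = 184.728504
spread = −(1/T)·ln(B₀/D) − r = −(1/9.4206)·ln(184.728504/223.1818) − 0.0102 = 0.00987298
in basis points: 0.00987298 × 10⁴ = 98.7298 bp

spread=98.7298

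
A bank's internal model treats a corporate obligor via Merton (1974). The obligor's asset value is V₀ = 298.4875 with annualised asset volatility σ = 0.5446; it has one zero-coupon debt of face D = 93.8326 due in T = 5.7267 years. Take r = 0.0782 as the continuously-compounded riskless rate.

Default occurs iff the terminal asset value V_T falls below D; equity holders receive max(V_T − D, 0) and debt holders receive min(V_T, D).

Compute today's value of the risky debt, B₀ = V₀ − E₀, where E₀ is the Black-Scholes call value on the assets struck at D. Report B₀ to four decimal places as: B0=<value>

d₁ = [ln(V₀/D) + (r + σ²/2)T] / (σ√T)
   = [ln(298.4875/93.8326) + (0.0782 + 0.5·0.5446²)·5.7267] / (0.5446·√5.7267)
   = [1.157216 + 1.297067] / 1.303256 = 1.883192
d₂ = d₁ − σ√T = 1.883192 − 1.303256 = 0.579936
N(d₁) = 0.970163,  N(d₂) = 0.719021,  e^(−rT) = 0.639015
E₀ = V₀·N(d₁) − D·e^(−rT)·N(d₂)
   = 298.4875·0.970163 − 93.8326·0.639015·0.719021 = 246.468687
B₀ = V₀ − E₀ = 298.4875 − 246.468687 = 52.018813

B0=52.0188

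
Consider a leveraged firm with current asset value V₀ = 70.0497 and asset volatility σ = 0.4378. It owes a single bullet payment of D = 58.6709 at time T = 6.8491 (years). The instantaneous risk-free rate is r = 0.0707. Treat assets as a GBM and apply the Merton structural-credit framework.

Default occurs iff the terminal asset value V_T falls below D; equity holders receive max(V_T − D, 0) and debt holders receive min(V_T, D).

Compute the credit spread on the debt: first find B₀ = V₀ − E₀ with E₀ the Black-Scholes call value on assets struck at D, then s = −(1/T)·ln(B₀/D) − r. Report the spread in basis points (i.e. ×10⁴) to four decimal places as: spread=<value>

spread=431.6732

d₁ = [ln(V₀/D) + (r + σ²/2)T] / (σ√T)
   = [ln(70.0497/58.6709) + (0.0707 + 0.5·0.4378²)·6.8491] / (0.4378·√6.8491)
   = [0.177261 + 1.140611] / 1.145757 = 1.150220
d₂ = d₁ − σ√T = 1.150220 − 1.145757 = 0.004463
N(d₁) = 0.874973,  N(d₂) = 0.501780,  e^(−rT) = 0.616171
E₀ = V₀·N(d₁) − D·e^(−rT)·N(d₂)
   = 70.0497·0.874973 − 58.6709·0.616171·0.501780 = 43.151612
B₀ = V₀ − E₀ = 70.0497 − 43.151612 = 26.898088
spread = −(1/T)·ln(B₀/D) − r = −(1/6.8491)·ln(26.898088/58.6709) − 0.0707 = 0.04316732
in basis points: 0.04316732 × 10⁴ = 431.6732 bp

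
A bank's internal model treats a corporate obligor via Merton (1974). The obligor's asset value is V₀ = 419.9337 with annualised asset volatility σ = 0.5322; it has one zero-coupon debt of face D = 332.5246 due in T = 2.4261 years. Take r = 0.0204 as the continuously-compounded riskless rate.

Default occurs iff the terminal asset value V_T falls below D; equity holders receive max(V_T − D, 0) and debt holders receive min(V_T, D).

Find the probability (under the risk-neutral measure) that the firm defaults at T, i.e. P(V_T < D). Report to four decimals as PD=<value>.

PD=0.5292

d₁ = [ln(V₀/D) + (r + σ²/2)T] / (σ√T)
   = [ln(419.9337/332.5246) + (0.0204 + 0.5·0.5322²)·2.4261] / (0.5322·√2.4261)
   = [0.233383 + 0.393073] / 0.828952 = 0.755721
d₂ = d₁ − σ√T = 0.755721 − 0.828952 = -0.073231
risk-neutral PD = N(−d₂) = N(0.073231) = 0.529189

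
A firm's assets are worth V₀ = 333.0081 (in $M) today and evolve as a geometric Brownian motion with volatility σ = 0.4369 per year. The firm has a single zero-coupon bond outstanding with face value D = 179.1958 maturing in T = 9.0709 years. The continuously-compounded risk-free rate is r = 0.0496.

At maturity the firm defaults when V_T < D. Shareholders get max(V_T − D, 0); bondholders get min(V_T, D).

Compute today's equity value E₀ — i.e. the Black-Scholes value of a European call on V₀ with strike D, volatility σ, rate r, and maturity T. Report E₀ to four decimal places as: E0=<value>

d₁ = [ln(V₀/D) + (r + σ²/2)T] / (σ√T)
   = [ln(333.0081/179.1958) + (0.0496 + 0.5·0.4369²)·9.0709] / (0.4369·√9.0709)
   = [0.619688 + 1.315651] / 1.315853 = 1.470787
d₂ = d₁ − σ√T = 1.470787 − 1.315853 = 0.154934
N(d₁) = 0.929326,  N(d₂) = 0.561563,  e^(−rT) = 0.637681
E₀ = V₀·N(d₁) − D·e^(−rT)·N(d₂)
   = 333.0081·0.929326 − 179.1958·0.637681·0.561563 = 245.303209

E0=245.3032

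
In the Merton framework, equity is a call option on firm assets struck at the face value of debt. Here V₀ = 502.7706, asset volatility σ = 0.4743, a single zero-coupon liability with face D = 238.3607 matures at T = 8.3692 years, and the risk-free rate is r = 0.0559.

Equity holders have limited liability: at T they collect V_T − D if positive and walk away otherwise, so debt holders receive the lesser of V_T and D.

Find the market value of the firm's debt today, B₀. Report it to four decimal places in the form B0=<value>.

d₁ = [ln(V₀/D) + (r + σ²/2)T] / (σ√T)
   = [ln(502.7706/238.3607) + (0.0559 + 0.5·0.4743²)·8.3692] / (0.4743·√8.3692)
   = [0.746349 + 1.409208] / 1.372129 = 1.570957
d₂ = d₁ − σ√T = 1.570957 − 1.372129 = 0.198828
N(d₁) = 0.941904,  N(d₂) = 0.578801,  e^(−rT) = 0.626355
E₀ = V₀·N(d₁) − D·e^(−rT)·N(d₂)
   = 502.7706·0.941904 − 238.3607·0.626355·0.578801 = 387.147408
B₀ = V₀ − E₀ = 502.7706 − 387.147408 = 115.623192

B0=115.6232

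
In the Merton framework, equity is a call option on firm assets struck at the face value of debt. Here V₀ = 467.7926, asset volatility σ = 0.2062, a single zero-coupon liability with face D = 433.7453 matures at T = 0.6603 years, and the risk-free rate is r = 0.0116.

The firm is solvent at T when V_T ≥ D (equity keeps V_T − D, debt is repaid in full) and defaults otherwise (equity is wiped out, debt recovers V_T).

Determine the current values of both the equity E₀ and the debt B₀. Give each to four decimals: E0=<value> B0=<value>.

E0=52.2782 B0=415.5144

d₁ = [ln(V₀/D) + (r + σ²/2)T] / (σ√T)
   = [ln(467.7926/433.7453) + (0.0116 + 0.5·0.2062²)·0.6603] / (0.2062·√0.6603)
   = [0.075568 + 0.021697] / 0.167556 = 0.580490
d₂ = d₁ − σ√T = 0.580490 − 0.167556 = 0.412935
N(d₁) = 0.719208,  N(d₂) = 0.660173,  e^(−rT) = 0.992370
E₀ = V₀·N(d₁) − D·e^(−rT)·N(d₂)
   = 467.7926·0.719208 − 433.7453·0.992370·0.660173 = 52.278249
B₀ = V₀ − E₀ = 467.7926 − 52.278249 = 415.514351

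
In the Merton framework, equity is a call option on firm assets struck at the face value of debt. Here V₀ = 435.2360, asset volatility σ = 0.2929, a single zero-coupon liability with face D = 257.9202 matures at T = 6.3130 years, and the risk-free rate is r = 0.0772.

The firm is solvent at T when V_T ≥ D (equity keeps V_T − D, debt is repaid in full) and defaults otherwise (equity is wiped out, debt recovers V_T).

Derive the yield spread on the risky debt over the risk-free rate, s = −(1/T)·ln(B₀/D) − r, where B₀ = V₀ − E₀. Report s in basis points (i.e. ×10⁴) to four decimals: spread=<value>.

d₁ = [ln(V₀/D) + (r + σ²/2)T] / (σ√T)
   = [ln(435.2360/257.9202) + (0.0772 + 0.5·0.2929²)·6.3130] / (0.2929·√6.3130)
   = [0.523238 + 0.758161] / 0.735931 = 1.741194
d₂ = d₁ − σ√T = 1.741194 − 0.735931 = 1.005263
N(d₁) = 0.959175,  N(d₂) = 0.842615,  e^(−rT) = 0.614244
E₀ = V₀·N(d₁) − D·e^(−rT)·N(d₂)
   = 435.2360·0.959175 − 257.9202·0.614244·0.842615 = 283.975617
B₀ = V₀ − E₀ = 435.2360 − 283.975617 = 151.260383
spread = −(1/T)·ln(B₀/D) − r = −(1/6.3130)·ln(151.260383/257.9202) − 0.0772 = 0.00733152
in basis points: 0.00733152 × 10⁴ = 73.3152 bp

spread=73.3152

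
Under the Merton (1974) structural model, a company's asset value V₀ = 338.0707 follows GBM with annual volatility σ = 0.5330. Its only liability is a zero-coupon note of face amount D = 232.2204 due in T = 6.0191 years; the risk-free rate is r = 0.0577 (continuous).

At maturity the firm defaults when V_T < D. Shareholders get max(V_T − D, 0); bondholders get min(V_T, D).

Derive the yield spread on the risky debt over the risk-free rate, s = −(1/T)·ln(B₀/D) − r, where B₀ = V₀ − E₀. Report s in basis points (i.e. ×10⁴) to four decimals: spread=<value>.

d₁ = [ln(V₀/D) + (r + σ²/2)T] / (σ√T)
   = [ln(338.0707/232.2204) + (0.0577 + 0.5·0.5330²)·6.0191] / (0.5330·√6.0191)
   = [0.375568 + 1.202282] / 1.307654 = 1.206626
d₂ = d₁ − σ√T = 1.206626 − 1.307654 = -0.101028
N(d₁) = 0.886212,  N(d₂) = 0.459764,  e^(−rT) = 0.706592
E₀ = V₀·N(d₁) − D·e^(−rT)·N(d₂)
   = 338.0707·0.886212 − 232.2204·0.706592·0.459764 = 224.161889
B₀ = V₀ − E₀ = 338.0707 − 224.161889 = 113.908811
spread = −(1/T)·ln(B₀/D) − r = −(1/6.0191)·ln(113.908811/232.2204) − 0.0577 = 0.06063807
in basis points: 0.06063807 × 10⁴ = 606.3807 bp

spread=606.3807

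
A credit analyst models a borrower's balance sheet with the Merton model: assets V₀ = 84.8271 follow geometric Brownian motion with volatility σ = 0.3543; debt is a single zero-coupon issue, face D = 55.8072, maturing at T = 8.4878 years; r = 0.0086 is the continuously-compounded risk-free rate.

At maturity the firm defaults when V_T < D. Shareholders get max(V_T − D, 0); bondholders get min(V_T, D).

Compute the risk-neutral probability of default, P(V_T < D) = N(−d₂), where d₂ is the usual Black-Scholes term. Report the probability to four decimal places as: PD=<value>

d₁ = [ln(V₀/D) + (r + σ²/2)T] / (σ√T)
   = [ln(84.8271/55.8072) + (0.0086 + 0.5·0.3543²)·8.4878] / (0.3543·√8.4878)
   = [0.418712 + 0.605725] / 1.032212 = 0.992469
d₂ = d₁ − σ√T = 0.992469 − 1.032212 = -0.039743
risk-neutral PD = N(−d₂) = N(0.039743) = 0.515851

PD=0.5159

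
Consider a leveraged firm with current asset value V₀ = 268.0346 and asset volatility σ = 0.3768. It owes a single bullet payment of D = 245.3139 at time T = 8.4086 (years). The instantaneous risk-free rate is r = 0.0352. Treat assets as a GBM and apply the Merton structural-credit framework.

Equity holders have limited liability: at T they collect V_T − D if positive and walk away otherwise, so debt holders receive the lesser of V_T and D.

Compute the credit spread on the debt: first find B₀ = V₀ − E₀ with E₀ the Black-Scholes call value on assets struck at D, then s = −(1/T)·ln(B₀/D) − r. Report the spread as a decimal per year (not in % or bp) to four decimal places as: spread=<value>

d₁ = [ln(V₀/D) + (r + σ²/2)T] / (σ√T)
   = [ln(268.0346/245.3139) + (0.0352 + 0.5·0.3768²)·8.4086] / (0.3768·√8.4086)
   = [0.088577 + 0.892902] / 1.092629 = 0.898273
d₂ = d₁ − σ√T = 0.898273 − 1.092629 = -0.194356
N(d₁) = 0.815480,  N(d₂) = 0.422949,  e^(−rT) = 0.743800
E₀ = V₀·N(d₁) − D·e^(−rT)·N(d₂)
   = 268.0346·0.815480 − 245.3139·0.743800·0.422949 = 141.403736
B₀ = V₀ − E₀ = 268.0346 − 141.403736 = 126.630864
spread = −(1/T)·ln(B₀/D) − r = −(1/8.4086)·ln(126.630864/245.3139) − 0.0352 = 0.04344119

spread=0.0434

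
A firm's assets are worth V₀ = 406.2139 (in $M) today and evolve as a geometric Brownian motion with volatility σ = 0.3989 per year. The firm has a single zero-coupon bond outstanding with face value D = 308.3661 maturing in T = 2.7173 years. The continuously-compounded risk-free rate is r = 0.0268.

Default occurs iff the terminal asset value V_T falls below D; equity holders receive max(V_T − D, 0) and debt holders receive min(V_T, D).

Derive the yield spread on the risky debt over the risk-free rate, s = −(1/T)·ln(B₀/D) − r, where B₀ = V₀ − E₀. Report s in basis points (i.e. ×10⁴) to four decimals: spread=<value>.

d₁ = [ln(V₀/D) + (r + σ²/2)T] / (σ√T)
   = [ln(406.2139/308.3661) + (0.0268 + 0.5·0.3989²)·2.7173] / (0.3989·√2.7173)
   = [0.275592 + 0.289014] / 0.657556 = 0.858643
d₂ = d₁ − σ√T = 0.858643 − 0.657556 = 0.201087
N(d₁) = 0.804731,  N(d₂) = 0.579685,  e^(−rT) = 0.929765
E₀ = V₀·N(d₁) − D·e^(−rT)·N(d₂)
   = 406.2139·0.804731 − 308.3661·0.929765·0.579685 = 160.692818
B₀ = V₀ − E₀ = 406.2139 − 160.692818 = 245.521082
spread = −(1/T)·ln(B₀/D) − r = −(1/2.7173)·ln(245.521082/308.3661) − 0.0268 = 0.05707182
in basis points: 0.05707182 × 10⁴ = 570.7182 bp

spread=570.7182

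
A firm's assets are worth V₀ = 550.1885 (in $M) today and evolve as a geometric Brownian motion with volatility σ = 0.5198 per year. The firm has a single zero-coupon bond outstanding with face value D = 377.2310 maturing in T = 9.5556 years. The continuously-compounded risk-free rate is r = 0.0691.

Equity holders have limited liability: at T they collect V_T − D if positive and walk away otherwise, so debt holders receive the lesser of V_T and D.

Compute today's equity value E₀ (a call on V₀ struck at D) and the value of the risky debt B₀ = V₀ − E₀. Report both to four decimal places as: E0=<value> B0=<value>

d₁ = [ln(V₀/D) + (r + σ²/2)T] / (σ√T)
   = [ln(550.1885/377.2310) + (0.0691 + 0.5·0.5198²)·9.5556] / (0.5198·√9.5556)
   = [0.377403 + 1.951215] / 1.606813 = 1.449216
d₂ = d₁ − σ√T = 1.449216 − 1.606813 = -0.157597
N(d₁) = 0.926361,  N(d₂) = 0.437387,  e^(−rT) = 0.516700
E₀ = V₀·N(d₁) − D·e^(−rT)·N(d₂)
   = 550.1885·0.926361 − 377.2310·0.516700·0.437387 = 424.419836
B₀ = V₀ − E₀ = 550.1885 − 424.419836 = 125.768664

E0=424.4198 B0=125.7687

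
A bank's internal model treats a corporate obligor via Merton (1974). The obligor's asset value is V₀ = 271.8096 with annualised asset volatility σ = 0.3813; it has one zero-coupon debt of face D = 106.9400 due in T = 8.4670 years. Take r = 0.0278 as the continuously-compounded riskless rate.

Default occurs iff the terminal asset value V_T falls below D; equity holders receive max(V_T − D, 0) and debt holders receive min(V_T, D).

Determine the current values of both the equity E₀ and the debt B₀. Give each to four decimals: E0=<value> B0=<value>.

E0=198.7629 B0=73.0467

d₁ = [ln(V₀/D) + (r + σ²/2)T] / (σ√T)
   = [ln(271.8096/106.9400) + (0.0278 + 0.5·0.3813²)·8.4670] / (0.3813·√8.4670)
   = [0.932834 + 0.850890] / 1.109511 = 1.607667
d₂ = d₁ − σ√T = 1.607667 − 1.109511 = 0.498156
N(d₁) = 0.946046,  N(d₂) = 0.690813,  e^(−rT) = 0.790268
E₀ = V₀·N(d₁) − D·e^(−rT)·N(d₂)
   = 271.8096·0.946046 − 106.9400·0.790268·0.690813 = 198.762860
B₀ = V₀ − E₀ = 271.8096 − 198.762860 = 73.046740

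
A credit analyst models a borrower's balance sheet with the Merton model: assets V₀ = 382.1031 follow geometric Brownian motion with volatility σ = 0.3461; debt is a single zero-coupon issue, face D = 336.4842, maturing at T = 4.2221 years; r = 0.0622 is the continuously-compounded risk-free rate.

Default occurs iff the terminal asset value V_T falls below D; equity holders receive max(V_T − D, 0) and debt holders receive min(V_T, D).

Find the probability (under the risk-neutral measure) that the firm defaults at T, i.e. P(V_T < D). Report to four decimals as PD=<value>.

PD=0.4237

d₁ = [ln(V₀/D) + (r + σ²/2)T] / (σ√T)
   = [ln(382.1031/336.4842) + (0.0622 + 0.5·0.3461²)·4.2221] / (0.3461·√4.2221)
   = [0.127139 + 0.515487] / 0.711158 = 0.903634
d₂ = d₁ − σ√T = 0.903634 − 0.711158 = 0.192477
risk-neutral PD = N(−d₂) = N(-0.192477) = 0.423684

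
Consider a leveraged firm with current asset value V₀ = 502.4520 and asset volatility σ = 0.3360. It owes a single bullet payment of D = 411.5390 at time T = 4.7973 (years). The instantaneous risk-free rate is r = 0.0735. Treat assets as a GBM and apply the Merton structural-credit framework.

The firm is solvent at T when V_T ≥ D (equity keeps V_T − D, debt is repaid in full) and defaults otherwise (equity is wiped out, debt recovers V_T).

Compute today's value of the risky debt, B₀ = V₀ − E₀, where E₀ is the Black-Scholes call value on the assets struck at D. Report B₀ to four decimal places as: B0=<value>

B0=253.8807

d₁ = [ln(V₀/D) + (r + σ²/2)T] / (σ√T)
   = [ln(502.4520/411.5390) + (0.0735 + 0.5·0.3360²)·4.7973] / (0.3360·√4.7973)
   = [0.199596 + 0.623400] / 0.735932 = 1.118304
d₂ = d₁ − σ√T = 1.118304 − 0.735932 = 0.382372
N(d₁) = 0.868281,  N(d₂) = 0.648907,  e^(−rT) = 0.702857
E₀ = V₀·N(d₁) − D·e^(−rT)·N(d₂)
   = 502.4520·0.868281 − 411.5390·0.702857·0.648907 = 248.571267
B₀ = V₀ − E₀ = 502.4520 − 248.571267 = 253.880733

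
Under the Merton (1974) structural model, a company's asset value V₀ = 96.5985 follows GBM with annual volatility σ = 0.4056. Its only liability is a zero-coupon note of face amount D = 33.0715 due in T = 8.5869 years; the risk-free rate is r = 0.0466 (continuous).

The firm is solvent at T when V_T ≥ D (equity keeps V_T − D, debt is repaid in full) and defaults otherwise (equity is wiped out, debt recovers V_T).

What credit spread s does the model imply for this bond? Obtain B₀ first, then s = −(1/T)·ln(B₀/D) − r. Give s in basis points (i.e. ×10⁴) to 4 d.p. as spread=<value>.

d₁ = [ln(V₀/D) + (r + σ²/2)T] / (σ√T)
   = [ln(96.5985/33.0715) + (0.0466 + 0.5·0.4056²)·8.5869] / (0.4056·√8.5869)
   = [1.071891 + 1.106471] / 1.188546 = 1.832795
d₂ = d₁ − σ√T = 1.832795 − 1.188546 = 0.644249
N(d₁) = 0.966583,  N(d₂) = 0.740293,  e^(−rT) = 0.670220
E₀ = V₀·N(d₁) − D·e^(−rT)·N(d₂)
   = 96.5985·0.966583 − 33.0715·0.670220·0.740293 = 76.961792
B₀ = V₀ − E₀ = 96.5985 − 76.961792 = 19.636708
spread = −(1/T)·ln(B₀/D) − r = −(1/8.5869)·ln(19.636708/33.0715) − 0.0466 = 0.01410540
in basis points: 0.01410540 × 10⁴ = 141.0540 bp

spread=141.0540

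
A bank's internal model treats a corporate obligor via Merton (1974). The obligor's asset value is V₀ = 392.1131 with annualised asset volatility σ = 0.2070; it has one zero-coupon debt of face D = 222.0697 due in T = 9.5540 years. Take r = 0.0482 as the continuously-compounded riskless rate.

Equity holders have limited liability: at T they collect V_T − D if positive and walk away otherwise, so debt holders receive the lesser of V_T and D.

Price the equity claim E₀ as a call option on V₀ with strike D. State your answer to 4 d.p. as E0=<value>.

d₁ = [ln(V₀/D) + (r + σ²/2)T] / (σ√T)
   = [ln(392.1131/222.0697) + (0.0482 + 0.5·0.2070²)·9.5540] / (0.2070·√9.5540)
   = [0.568559 + 0.665192] / 0.639828 = 1.928256
d₂ = d₁ − σ√T = 1.928256 − 0.639828 = 1.288429
N(d₁) = 0.973088,  N(d₂) = 0.901202,  e^(−rT) = 0.630966
E₀ = V₀·N(d₁) − D·e^(−rT)·N(d₂)
   = 392.1131·0.973088 − 222.0697·0.630966·0.901202 = 255.285680

E0=255.2857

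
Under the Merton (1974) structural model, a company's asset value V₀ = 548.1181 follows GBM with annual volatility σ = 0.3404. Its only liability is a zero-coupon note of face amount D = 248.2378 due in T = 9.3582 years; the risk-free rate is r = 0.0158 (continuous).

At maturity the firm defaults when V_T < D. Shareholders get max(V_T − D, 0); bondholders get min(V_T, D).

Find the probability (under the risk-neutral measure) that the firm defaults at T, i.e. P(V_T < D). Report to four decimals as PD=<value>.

PD=0.3512

d₁ = [ln(V₀/D) + (r + σ²/2)T] / (σ√T)
   = [ln(548.1181/248.2378) + (0.0158 + 0.5·0.3404²)·9.3582] / (0.3404·√9.3582)
   = [0.792104 + 0.690037] / 1.041324 = 1.423324
d₂ = d₁ − σ√T = 1.423324 − 1.041324 = 0.382000
risk-neutral PD = N(−d₂) = N(-0.382000) = 0.351231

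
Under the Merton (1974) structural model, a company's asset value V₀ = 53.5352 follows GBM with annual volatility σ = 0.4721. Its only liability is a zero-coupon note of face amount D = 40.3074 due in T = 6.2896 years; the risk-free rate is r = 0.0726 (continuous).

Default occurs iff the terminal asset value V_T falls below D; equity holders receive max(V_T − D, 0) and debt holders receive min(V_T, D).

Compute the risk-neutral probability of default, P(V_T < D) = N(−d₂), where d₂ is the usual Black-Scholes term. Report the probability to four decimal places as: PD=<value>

PD=0.4867

d₁ = [ln(V₀/D) + (r + σ²/2)T] / (σ√T)
   = [ln(53.5352/40.3074) + (0.0726 + 0.5·0.4721²)·6.2896] / (0.4721·√6.2896)
   = [0.283804 + 1.157533] / 1.183983 = 1.217363
d₂ = d₁ − σ√T = 1.217363 − 1.183983 = 0.033380
risk-neutral PD = N(−d₂) = N(-0.033380) = 0.486686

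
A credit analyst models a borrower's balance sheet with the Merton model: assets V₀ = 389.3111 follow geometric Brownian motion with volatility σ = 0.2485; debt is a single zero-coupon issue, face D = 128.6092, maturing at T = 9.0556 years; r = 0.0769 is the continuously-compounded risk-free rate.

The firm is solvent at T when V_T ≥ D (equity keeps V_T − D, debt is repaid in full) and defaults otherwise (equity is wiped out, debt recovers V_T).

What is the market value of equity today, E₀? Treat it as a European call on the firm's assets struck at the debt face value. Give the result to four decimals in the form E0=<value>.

d₁ = [ln(V₀/D) + (r + σ²/2)T] / (σ√T)
   = [ln(389.3111/128.6092) + (0.0769 + 0.5·0.2485²)·9.0556] / (0.2485·√9.0556)
   = [1.107600 + 0.975977] / 0.747799 = 2.786280
d₂ = d₁ − σ√T = 2.786280 − 0.747799 = 2.038481
N(d₁) = 0.997334,  N(d₂) = 0.979249,  e^(−rT) = 0.498388
E₀ = V₀·N(d₁) − D·e^(−rT)·N(d₂)
   = 389.3111·0.997334 − 128.6092·0.498388·0.979249 = 325.506009

E0=325.5060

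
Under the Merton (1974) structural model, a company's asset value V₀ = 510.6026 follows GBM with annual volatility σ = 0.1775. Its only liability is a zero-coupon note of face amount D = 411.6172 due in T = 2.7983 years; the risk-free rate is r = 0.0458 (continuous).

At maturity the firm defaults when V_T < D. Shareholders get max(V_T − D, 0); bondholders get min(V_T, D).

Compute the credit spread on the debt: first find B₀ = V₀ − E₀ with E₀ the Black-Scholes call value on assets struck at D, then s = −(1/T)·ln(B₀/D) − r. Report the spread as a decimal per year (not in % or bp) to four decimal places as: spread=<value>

spread=0.0077

d₁ = [ln(V₀/D) + (r + σ²/2)T] / (σ√T)
   = [ln(510.6026/411.6172) + (0.0458 + 0.5·0.1775²)·2.7983] / (0.1775·√2.7983)
   = [0.215498 + 0.172244] / 0.296924 = 1.305862
d₂ = d₁ − σ√T = 1.305862 − 0.296924 = 1.008938
N(d₁) = 0.904200,  N(d₂) = 0.843498,  e^(−rT) = 0.879711
E₀ = V₀·N(d₁) − D·e^(−rT)·N(d₂)
   = 510.6026·0.904200 − 411.6172·0.879711·0.843498 = 156.253022
B₀ = V₀ − E₀ = 510.6026 − 156.253022 = 354.349578
spread = −(1/T)·ln(B₀/D) − r = −(1/2.7983)·ln(354.349578/411.6172) − 0.0458 = 0.00773602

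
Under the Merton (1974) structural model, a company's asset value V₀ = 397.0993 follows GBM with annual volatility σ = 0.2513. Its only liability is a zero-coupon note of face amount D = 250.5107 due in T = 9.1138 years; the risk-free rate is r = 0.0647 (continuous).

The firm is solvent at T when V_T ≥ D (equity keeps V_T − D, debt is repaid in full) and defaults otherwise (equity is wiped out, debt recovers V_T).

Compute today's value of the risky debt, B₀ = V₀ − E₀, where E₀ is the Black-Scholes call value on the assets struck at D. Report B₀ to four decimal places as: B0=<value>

d₁ = [ln(V₀/D) + (r + σ²/2)T] / (σ√T)
   = [ln(397.0993/250.5107) + (0.0647 + 0.5·0.2513²)·9.1138] / (0.2513·√9.1138)
   = [0.460685 + 0.877439] / 0.758651 = 1.763819
d₂ = d₁ − σ√T = 1.763819 − 0.758651 = 1.005167
N(d₁) = 0.961119,  N(d₂) = 0.842592,  e^(−rT) = 0.554514
E₀ = V₀·N(d₁) − D·e^(−rT)·N(d₂)
   = 397.0993·0.961119 − 250.5107·0.554514·0.842592 = 264.613679
B₀ = V₀ − E₀ = 397.0993 − 264.613679 = 132.485621

B0=132.4856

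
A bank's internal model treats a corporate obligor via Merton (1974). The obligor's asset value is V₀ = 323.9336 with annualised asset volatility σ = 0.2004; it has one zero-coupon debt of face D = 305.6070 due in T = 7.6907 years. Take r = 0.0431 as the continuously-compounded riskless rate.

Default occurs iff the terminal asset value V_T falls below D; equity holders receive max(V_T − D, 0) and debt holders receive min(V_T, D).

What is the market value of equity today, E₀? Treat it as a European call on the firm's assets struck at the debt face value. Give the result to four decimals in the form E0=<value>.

E0=125.2170

d₁ = [ln(V₀/D) + (r + σ²/2)T] / (σ√T)
   = [ln(323.9336/305.6070) + (0.0431 + 0.5·0.2004²)·7.6907] / (0.2004·√7.6907)
   = [0.058239 + 0.485899] / 0.555752 = 0.979102
d₂ = d₁ − σ√T = 0.979102 − 0.555752 = 0.423351
N(d₁) = 0.836235,  N(d₂) = 0.663980,  e^(−rT) = 0.717868
E₀ = V₀·N(d₁) − D·e^(−rT)·N(d₂)
   = 323.9336·0.836235 − 305.6070·0.717868·0.663980 = 125.217000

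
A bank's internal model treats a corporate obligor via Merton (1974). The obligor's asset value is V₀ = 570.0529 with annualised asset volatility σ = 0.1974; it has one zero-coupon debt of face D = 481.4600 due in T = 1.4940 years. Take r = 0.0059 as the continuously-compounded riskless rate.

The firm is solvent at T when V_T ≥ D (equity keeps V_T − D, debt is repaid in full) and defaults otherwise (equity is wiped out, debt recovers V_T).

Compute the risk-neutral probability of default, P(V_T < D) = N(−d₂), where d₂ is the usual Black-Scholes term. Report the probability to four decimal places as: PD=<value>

d₁ = [ln(V₀/D) + (r + σ²/2)T] / (σ√T)
   = [ln(570.0529/481.4600) + (0.0059 + 0.5·0.1974²)·1.4940] / (0.1974·√1.4940)
   = [0.168906 + 0.037923] / 0.241281 = 0.857213
d₂ = d₁ − σ√T = 0.857213 − 0.241281 = 0.615932
risk-neutral PD = N(−d₂) = N(-0.615932) = 0.268970

PD=0.2690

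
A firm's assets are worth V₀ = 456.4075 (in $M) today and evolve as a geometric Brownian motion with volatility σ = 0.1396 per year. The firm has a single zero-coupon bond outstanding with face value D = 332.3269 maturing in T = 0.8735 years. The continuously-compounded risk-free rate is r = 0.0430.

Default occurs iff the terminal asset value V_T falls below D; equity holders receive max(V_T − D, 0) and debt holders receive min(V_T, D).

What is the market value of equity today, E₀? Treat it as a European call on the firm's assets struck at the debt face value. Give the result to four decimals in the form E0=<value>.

E0=136.3809

d₁ = [ln(V₀/D) + (r + σ²/2)T] / (σ√T)
   = [ln(456.4075/332.3269) + (0.0430 + 0.5·0.1396²)·0.8735] / (0.1396·√0.8735)
   = [0.317267 + 0.046072] / 0.130472 = 2.784806
d₂ = d₁ − σ√T = 2.784806 − 0.130472 = 2.654334
N(d₁) = 0.997322,  N(d₂) = 0.996027,  e^(−rT) = 0.963136
E₀ = V₀·N(d₁) − D·e^(−rT)·N(d₂)
   = 456.4075·0.997322 − 332.3269·0.963136·0.996027 = 136.380940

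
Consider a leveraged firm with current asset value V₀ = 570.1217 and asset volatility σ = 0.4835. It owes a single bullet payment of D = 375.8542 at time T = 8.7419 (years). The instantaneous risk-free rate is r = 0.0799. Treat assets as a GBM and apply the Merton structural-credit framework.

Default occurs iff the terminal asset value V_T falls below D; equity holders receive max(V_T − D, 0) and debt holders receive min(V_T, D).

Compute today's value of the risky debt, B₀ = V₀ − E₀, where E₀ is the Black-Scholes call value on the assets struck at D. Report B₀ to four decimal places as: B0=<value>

d₁ = [ln(V₀/D) + (r + σ²/2)T] / (σ√T)
   = [ln(570.1217/375.8542) + (0.0799 + 0.5·0.4835²)·8.7419] / (0.4835·√8.7419)
   = [0.416649 + 1.720285] / 1.429550 = 1.494829
d₂ = d₁ − σ√T = 1.494829 − 1.429550 = 0.065279
N(d₁) = 0.932520,  N(d₂) = 0.526024,  e^(−rT) = 0.497342
E₀ = V₀·N(d₁) − D·e^(−rT)·N(d₂)
   = 570.1217·0.932520 − 375.8542·0.497342·0.526024 = 433.321538
B₀ = V₀ − E₀ = 570.1217 − 433.321538 = 136.800162

B0=136.8002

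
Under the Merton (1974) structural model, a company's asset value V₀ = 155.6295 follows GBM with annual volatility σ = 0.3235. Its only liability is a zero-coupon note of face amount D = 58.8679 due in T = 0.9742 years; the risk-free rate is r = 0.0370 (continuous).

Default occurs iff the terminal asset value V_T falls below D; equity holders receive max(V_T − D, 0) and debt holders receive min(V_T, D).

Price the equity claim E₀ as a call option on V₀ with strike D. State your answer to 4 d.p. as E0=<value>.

E0=98.8522

d₁ = [ln(V₀/D) + (r + σ²/2)T] / (σ√T)
   = [ln(155.6295/58.8679) + (0.0370 + 0.5·0.3235²)·0.9742] / (0.3235·√0.9742)
   = [0.972182 + 0.087022] / 0.319300 = 3.317273
d₂ = d₁ − σ√T = 3.317273 − 0.319300 = 2.997973
N(d₁) = 0.999545,  N(d₂) = 0.998641,  e^(−rT) = 0.964596
E₀ = V₀·N(d₁) − D·e^(−rT)·N(d₂)
   = 155.6295·0.999545 − 58.8679·0.964596·0.998641 = 98.852159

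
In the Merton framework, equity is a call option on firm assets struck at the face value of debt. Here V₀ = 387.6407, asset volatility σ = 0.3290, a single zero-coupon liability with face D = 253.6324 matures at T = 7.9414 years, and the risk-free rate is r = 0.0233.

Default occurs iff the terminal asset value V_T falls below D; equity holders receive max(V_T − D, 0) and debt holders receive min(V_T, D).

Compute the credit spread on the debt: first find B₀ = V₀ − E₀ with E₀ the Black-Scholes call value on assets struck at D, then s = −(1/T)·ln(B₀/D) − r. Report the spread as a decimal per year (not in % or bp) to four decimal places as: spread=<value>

d₁ = [ln(V₀/D) + (r + σ²/2)T] / (σ√T)
   = [ln(387.6407/253.6324) + (0.0233 + 0.5·0.3290²)·7.9414] / (0.3290·√7.9414)
   = [0.424193 + 0.614827] / 0.927138 = 1.120675
d₂ = d₁ − σ√T = 1.120675 − 0.927138 = 0.193536
N(d₁) = 0.868787,  N(d₂) = 0.576731,  e^(−rT) = 0.831076
E₀ = V₀·N(d₁) − D·e^(−rT)·N(d₂)
   = 387.6407·0.868787 − 253.6324·0.831076·0.576731 = 215.209424
B₀ = V₀ − E₀ = 387.6407 − 215.209424 = 172.431276
spread = −(1/T)·ln(B₀/D) − r = −(1/7.9414)·ln(172.431276/253.6324) − 0.0233 = 0.02529184

spread=0.0253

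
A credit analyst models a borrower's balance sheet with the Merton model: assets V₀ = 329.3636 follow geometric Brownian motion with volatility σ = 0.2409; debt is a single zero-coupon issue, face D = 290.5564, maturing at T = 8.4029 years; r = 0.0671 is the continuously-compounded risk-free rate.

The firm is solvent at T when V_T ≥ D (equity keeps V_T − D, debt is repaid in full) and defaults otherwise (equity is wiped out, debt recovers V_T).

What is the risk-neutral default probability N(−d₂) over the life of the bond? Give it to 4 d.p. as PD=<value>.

d₁ = [ln(V₀/D) + (r + σ²/2)T] / (σ√T)
   = [ln(329.3636/290.5564) + (0.0671 + 0.5·0.2409²)·8.4029] / (0.2409·√8.4029)
   = [0.125365 + 0.807657] / 0.698315 = 1.336103
d₂ = d₁ − σ√T = 1.336103 − 0.698315 = 0.637788
risk-neutral PD = N(−d₂) = N(-0.637788) = 0.261806

PD=0.2618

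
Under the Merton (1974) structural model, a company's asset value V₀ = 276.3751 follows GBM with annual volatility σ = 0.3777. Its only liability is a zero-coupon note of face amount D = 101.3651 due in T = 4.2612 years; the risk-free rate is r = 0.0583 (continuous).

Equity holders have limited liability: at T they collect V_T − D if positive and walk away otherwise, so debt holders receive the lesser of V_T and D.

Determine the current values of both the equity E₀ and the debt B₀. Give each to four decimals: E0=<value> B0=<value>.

E0=199.8102 B0=76.5649

d₁ = [ln(V₀/D) + (r + σ²/2)T] / (σ√T)
   = [ln(276.3751/101.3651) + (0.0583 + 0.5·0.3777²)·4.2612] / (0.3777·√4.2612)
   = [1.003030 + 0.552374] / 0.779674 = 1.994942
d₂ = d₁ − σ√T = 1.994942 − 0.779674 = 1.215268
N(d₁) = 0.976975,  N(d₂) = 0.887868,  e^(−rT) = 0.780026
E₀ = V₀·N(d₁) − D·e^(−rT)·N(d₂)
   = 276.3751·0.976975 − 101.3651·0.780026·0.887868 = 199.810235
B₀ = V₀ − E₀ = 276.3751 − 199.810235 = 76.564865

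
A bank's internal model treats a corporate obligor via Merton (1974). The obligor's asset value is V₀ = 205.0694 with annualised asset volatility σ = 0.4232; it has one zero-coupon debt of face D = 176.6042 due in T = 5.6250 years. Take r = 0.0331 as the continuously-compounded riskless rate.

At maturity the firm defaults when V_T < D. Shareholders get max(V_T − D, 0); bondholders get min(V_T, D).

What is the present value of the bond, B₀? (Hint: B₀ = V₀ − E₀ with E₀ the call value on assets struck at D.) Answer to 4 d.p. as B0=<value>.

B0=104.8758

d₁ = [ln(V₀/D) + (r + σ²/2)T] / (σ√T)
   = [ln(205.0694/176.6042) + (0.0331 + 0.5·0.4232²)·5.6250] / (0.4232·√5.6250)
   = [0.149437 + 0.689901] / 1.003707 = 0.836239
d₂ = d₁ − σ√T = 0.836239 − 1.003707 = -0.167468
N(d₁) = 0.798490,  N(d₂) = 0.433501,  e^(−rT) = 0.830118
E₀ = V₀·N(d₁) − D·e^(−rT)·N(d₂)
   = 205.0694·0.798490 − 176.6042·0.830118·0.433501 = 100.193577
B₀ = V₀ − E₀ = 205.0694 − 100.193577 = 104.875823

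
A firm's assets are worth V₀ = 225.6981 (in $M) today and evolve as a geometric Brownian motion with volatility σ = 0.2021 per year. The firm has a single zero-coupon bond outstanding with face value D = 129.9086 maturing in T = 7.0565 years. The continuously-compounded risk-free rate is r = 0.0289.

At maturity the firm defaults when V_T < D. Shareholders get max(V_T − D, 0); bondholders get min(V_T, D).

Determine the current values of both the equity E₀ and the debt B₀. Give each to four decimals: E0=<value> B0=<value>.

E0=122.6660 B0=103.0321

d₁ = [ln(V₀/D) + (r + σ²/2)T] / (σ√T)
   = [ln(225.6981/129.9086) + (0.0289 + 0.5·0.2021²)·7.0565] / (0.2021·√7.0565)
   = [0.552367 + 0.348042] / 0.536860 = 1.677177
d₂ = d₁ − σ√T = 1.677177 − 0.536860 = 1.140317
N(d₁) = 0.953246,  N(d₂) = 0.872923,  e^(−rT) = 0.815517
E₀ = V₀·N(d₁) − D·e^(−rT)·N(d₂)
   = 225.6981·0.953246 − 129.9086·0.815517·0.872923 = 122.666027
B₀ = V₀ − E₀ = 225.6981 − 122.666027 = 103.032073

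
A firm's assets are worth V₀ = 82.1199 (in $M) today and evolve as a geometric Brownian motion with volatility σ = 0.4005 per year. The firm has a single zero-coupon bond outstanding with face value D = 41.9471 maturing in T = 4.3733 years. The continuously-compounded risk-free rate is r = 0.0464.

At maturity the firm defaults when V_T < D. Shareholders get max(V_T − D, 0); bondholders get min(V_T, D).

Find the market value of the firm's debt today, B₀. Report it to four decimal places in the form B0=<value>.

d₁ = [ln(V₀/D) + (r + σ²/2)T] / (σ√T)
   = [ln(82.1199/41.9471) + (0.0464 + 0.5·0.4005²)·4.3733] / (0.4005·√4.3733)
   = [0.671771 + 0.553660] / 0.837543 = 1.463126
d₂ = d₁ − σ√T = 1.463126 − 0.837543 = 0.625583
N(d₁) = 0.928284,  N(d₂) = 0.734206,  e^(−rT) = 0.816343
E₀ = V₀·N(d₁) − D·e^(−rT)·N(d₂)
   = 82.1199·0.928284 − 41.9471·0.816343·0.734206 = 51.088994
B₀ = V₀ − E₀ = 82.1199 − 51.088994 = 31.030906

B0=31.0309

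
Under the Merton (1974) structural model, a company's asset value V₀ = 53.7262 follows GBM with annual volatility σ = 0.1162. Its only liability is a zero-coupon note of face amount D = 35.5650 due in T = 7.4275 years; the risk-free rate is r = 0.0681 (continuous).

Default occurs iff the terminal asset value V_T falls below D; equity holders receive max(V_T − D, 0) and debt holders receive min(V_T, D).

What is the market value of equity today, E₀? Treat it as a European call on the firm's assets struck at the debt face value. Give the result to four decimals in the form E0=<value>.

E0=32.2857

d₁ = [ln(V₀/D) + (r + σ²/2)T] / (σ√T)
   = [ln(53.7262/35.5650) + (0.0681 + 0.5·0.1162²)·7.4275] / (0.1162·√7.4275)
   = [0.412539 + 0.555957] / 0.316685 = 3.058232
d₂ = d₁ − σ√T = 3.058232 − 0.316685 = 2.741547
N(d₁) = 0.998887,  N(d₂) = 0.996942,  e^(−rT) = 0.603015
E₀ = V₀·N(d₁) − D·e^(−rT)·N(d₂)
   = 53.7262·0.998887 − 35.5650·0.603015·0.996942 = 32.285724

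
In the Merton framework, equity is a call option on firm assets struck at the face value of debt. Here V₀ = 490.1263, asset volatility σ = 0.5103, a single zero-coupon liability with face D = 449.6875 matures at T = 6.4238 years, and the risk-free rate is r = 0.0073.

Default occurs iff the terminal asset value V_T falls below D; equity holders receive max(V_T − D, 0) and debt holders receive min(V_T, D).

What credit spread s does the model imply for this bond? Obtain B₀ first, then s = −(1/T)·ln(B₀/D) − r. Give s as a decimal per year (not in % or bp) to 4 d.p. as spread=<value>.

d₁ = [ln(V₀/D) + (r + σ²/2)T] / (σ√T)
   = [ln(490.1263/449.6875) + (0.0073 + 0.5·0.5103²)·6.4238] / (0.5103·√6.4238)
   = [0.086110 + 0.883292] / 1.293366 = 0.749519
d₂ = d₁ − σ√T = 0.749519 − 1.293366 = -0.543848
N(d₁) = 0.773228,  N(d₂) = 0.293273,  e^(−rT) = 0.954189
E₀ = V₀·N(d₁) − D·e^(−rT)·N(d₂)
   = 490.1263·0.773228 − 449.6875·0.954189·0.293273 = 253.139599
B₀ = V₀ − E₀ = 490.1263 − 253.139599 = 236.986701
spread = −(1/T)·ln(B₀/D) − r = −(1/6.4238)·ln(236.986701/449.6875) − 0.0073 = 0.09241495

spread=0.0924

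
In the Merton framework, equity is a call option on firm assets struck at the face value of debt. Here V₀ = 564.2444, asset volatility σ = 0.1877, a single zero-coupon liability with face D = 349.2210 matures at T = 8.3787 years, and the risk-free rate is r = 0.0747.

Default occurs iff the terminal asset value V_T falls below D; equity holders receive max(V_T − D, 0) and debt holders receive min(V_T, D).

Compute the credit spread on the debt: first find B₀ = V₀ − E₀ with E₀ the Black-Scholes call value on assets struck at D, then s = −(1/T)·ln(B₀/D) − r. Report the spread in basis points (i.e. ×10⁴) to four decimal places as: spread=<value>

d₁ = [ln(V₀/D) + (r + σ²/2)T] / (σ√T)
   = [ln(564.2444/349.2210) + (0.0747 + 0.5·0.1877²)·8.3787] / (0.1877·√8.3787)
   = [0.479783 + 0.773485] / 0.543316 = 2.306701
d₂ = d₁ − σ√T = 2.306701 − 0.543316 = 1.763384
N(d₁) = 0.989464,  N(d₂) = 0.961082,  e^(−rT) = 0.534786
E₀ = V₀·N(d₁) − D·e^(−rT)·N(d₂)
   = 564.2444·0.989464 − 349.2210·0.534786·0.961082 = 378.809442
B₀ = V₀ − E₀ = 564.2444 − 378.809442 = 185.434958
spread = −(1/T)·ln(B₀/D) − r = −(1/8.3787)·ln(185.434958/349.2210) − 0.0747 = 0.00084880
in basis points: 0.00084880 × 10⁴ = 8.4880 bp

spread=8.4880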